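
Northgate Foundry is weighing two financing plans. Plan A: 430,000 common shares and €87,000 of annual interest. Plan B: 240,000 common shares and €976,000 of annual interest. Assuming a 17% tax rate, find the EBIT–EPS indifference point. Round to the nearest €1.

€2,098,947

At indifference, (EBIT − 87,000)(1 − t)/430,000 = (EBIT − 976,000)(1 − t)/240,000.
The (1 − t) factor cancels: (EBIT − 87,000) × 240,000 = (EBIT − 976,000) × 430,000.
Solving, EBIT = (976,000·430,000 − 87,000·240,000) / (430,000 − 240,000) = 398,800,000,000 / 190,000 = 2,098,947.37.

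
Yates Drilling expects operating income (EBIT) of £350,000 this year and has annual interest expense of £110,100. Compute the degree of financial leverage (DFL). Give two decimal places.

1.46

Interest = £110,100.00.
DFL = EBIT ÷ (EBIT − I) = £350,000 ÷ (£350,000 − £110,100.00) = £350,000 ÷ £239,900.00 = 1.4589.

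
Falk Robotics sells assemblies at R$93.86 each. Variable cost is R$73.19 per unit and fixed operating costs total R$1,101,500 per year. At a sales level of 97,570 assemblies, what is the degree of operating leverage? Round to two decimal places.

2.20

At 97,570 units, contribution = 97,570 × R$20.67 = R$2,016,771.90.
Operating income = contribution − fixed costs = R$2,016,771.90 − R$1,101,500 = R$915,271.90.
Degree of operating leverage = R$2,016,771.90 / R$915,271.90 = 2.2035.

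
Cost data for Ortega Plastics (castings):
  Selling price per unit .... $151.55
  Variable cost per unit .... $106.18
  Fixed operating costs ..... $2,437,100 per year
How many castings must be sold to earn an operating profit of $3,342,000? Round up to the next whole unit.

Each unit contributes $151.55 − $106.18 = $45.37.
Units = (FC + target) / CM = ($2,437,100 + $3,342,000) / $45.37 = 127,377.12, so 127,378 castings.

127,378 castings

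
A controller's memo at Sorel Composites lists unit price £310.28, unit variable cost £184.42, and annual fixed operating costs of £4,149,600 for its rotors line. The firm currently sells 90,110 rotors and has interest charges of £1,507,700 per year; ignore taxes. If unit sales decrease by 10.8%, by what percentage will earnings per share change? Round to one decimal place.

At 90,110 units, contribution = 90,110 × £125.86 = £11,341,244.60.
Operating income = contribution − fixed costs = £11,341,244.60 − £4,149,600 = £7,191,644.60.
After interest of £1,507,700.00, pre-tax earnings = £5,683,944.60.
Degree of combined leverage = contribution ÷ (EBIT − I) = £11,341,244.60 ÷ £5,683,944.60 = 1.9953.
EPS therefore changes by 1.9953 × (-10.8%) = -21.5%.

-21.5%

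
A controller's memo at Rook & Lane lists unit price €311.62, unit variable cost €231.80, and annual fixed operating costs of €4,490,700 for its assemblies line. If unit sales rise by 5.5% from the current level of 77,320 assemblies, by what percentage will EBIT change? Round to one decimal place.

Total contribution margin = 77,320 × €79.82 = €6,171,682.40.
Operating income = contribution − fixed costs = €6,171,682.40 − €4,490,700 = €1,680,982.40.
DOL = contribution ÷ EBIT = €6,171,682.40 ÷ €1,680,982.40 = 3.6715.
%ΔEBIT = DOL × %ΔSales = 3.6715 × +5.5% = +20.2%.

+20.2%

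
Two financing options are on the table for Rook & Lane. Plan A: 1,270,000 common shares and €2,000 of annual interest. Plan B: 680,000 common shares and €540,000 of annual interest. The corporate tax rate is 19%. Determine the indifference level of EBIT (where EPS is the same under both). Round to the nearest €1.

€1,160,068

Set EPS_A = EPS_B: (EBIT − €2,000)(1 − 0.19) ÷ 1,270,000 = (EBIT − €540,000)(1 − 0.19) ÷ 680,000.
The (1 − t) factor cancels: (EBIT − 2,000) × 680,000 = (EBIT − 540,000) × 1,270,000.
Solving, EBIT = (540,000·1,270,000 − 2,000·680,000) / (1,270,000 − 680,000) = 684,440,000,000 / 590,000 = 1,160,067.80.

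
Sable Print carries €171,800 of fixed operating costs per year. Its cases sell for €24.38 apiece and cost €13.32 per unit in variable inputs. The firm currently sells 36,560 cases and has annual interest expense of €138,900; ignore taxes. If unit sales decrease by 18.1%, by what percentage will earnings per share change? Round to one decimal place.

-78.1%

Contribution at this volume is 36,560 × €11.06 = €404,353.60.
Subtracting fixed costs: EBIT = €404,353.60 − €171,800 = €232,553.60.
Interest = €138,900.00, so EBIT − I = €93,653.60.
DCL = total CM / (EBIT − I) = €404,353.60 / €93,653.60 = 4.3175.
%ΔEPS = DCL × %ΔSales = 4.3175 × -18.1% = -78.1%.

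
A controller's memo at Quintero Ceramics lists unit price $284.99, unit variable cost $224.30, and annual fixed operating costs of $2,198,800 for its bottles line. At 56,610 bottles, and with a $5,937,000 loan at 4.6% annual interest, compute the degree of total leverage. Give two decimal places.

Total contribution margin = 56,610 × $60.69 = $3,435,660.90.
EBIT = $3,435,660.90 − $2,198,800 = $1,236,860.90. Interest = $273,102.00, so EBIT − I = $963,758.90.
Degree of total leverage = total CM / (EBIT − interest) = $3,435,660.90 / $963,758.90 = 3.5649.

3.56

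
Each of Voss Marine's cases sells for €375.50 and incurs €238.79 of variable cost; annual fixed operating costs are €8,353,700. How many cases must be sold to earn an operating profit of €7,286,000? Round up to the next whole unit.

Unit CM = price − variable cost = €375.50 − €238.79 = €136.71.
Need Q such that Q × €136.71 − €8,353,700 = €7,286,000, i.e. Q = €15,639,700 / €136.71 = 114,400.56 → 114,401.

114,401 cases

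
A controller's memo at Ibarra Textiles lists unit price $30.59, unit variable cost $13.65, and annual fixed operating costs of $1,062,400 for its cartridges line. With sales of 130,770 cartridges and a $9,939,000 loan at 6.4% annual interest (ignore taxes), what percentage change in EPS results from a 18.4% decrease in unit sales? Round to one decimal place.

Contribution at this volume is 130,770 × $16.94 = $2,215,243.80.
Subtracting fixed costs: EBIT = $2,215,243.80 − $1,062,400 = $1,152,843.80.
After interest of $636,096.00, pre-tax earnings = $516,747.80.
Degree of combined leverage = contribution ÷ (EBIT − I) = $2,215,243.80 ÷ $516,747.80 = 4.2869.
%ΔEPS = DCL × %ΔSales = 4.2869 × -18.4% = -78.9%.

-78.9%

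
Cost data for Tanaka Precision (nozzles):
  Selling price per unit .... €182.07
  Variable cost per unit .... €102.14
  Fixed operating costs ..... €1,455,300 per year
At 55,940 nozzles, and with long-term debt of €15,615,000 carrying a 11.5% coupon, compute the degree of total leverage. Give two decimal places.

3.66

Total contribution margin = 55,940 × €79.93 = €4,471,284.20.
Operating income = contribution − fixed costs = €4,471,284.20 − €1,455,300 = €3,015,984.20. Interest = €1,795,725.00.
DOL = €4,471,284.20 ÷ €3,015,984.20 = 1.4825; DFL = €3,015,984.20 ÷ €1,220,259.20 = 2.4716.
DCL = DOL × DFL = 1.4825 × 2.4716 = 3.6641.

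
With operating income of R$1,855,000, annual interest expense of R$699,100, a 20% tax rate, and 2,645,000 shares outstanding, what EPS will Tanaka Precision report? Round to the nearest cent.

R$0.35

Pre-tax income = R$1,855,000 − R$699,100.00 = R$1,155,900.00.
Net income = R$1,155,900.00 × (1 − 0.20) = R$924,720.00.
EPS = R$924,720.00 ÷ 2,645,000 = R$0.35.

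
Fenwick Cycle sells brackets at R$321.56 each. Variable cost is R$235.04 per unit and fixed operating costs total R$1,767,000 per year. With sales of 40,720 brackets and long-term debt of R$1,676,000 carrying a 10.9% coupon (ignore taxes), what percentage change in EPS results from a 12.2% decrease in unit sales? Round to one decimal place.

Contribution at this volume is 40,720 × R$86.52 = R$3,523,094.40.
EBIT = R$3,523,094.40 − R$1,767,000 = R$1,756,094.40.
After interest of R$182,684.00, pre-tax earnings = R$1,573,410.40.
Degree of combined leverage = contribution ÷ (EBIT − I) = R$3,523,094.40 ÷ R$1,573,410.40 = 2.2391.
EPS therefore changes by 2.2391 × (-12.2%) = -27.3%.

-27.3%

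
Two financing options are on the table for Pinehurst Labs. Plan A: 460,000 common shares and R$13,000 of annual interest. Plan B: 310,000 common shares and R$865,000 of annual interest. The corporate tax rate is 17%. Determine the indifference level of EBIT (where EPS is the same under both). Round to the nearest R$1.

At indifference, (EBIT − 13,000)(1 − t)/460,000 = (EBIT − 865,000)(1 − t)/310,000.
The (1 − t) factor cancels: (EBIT − 13,000) × 310,000 = (EBIT − 865,000) × 460,000.
Solving, EBIT = (865,000·460,000 − 13,000·310,000) / (460,000 − 310,000) = 393,870,000,000 / 150,000 = 2,625,800.00.

R$2,625,800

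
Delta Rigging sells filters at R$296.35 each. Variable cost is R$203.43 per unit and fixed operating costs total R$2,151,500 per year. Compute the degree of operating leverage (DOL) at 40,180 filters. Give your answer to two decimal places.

2.36

At 40,180 units, contribution = 40,180 × R$92.92 = R$3,733,525.60.
Operating income = contribution − fixed costs = R$3,733,525.60 − R$2,151,500 = R$1,582,025.60.
DOL = contribution ÷ EBIT = R$3,733,525.60 ÷ R$1,582,025.60 = 2.3600.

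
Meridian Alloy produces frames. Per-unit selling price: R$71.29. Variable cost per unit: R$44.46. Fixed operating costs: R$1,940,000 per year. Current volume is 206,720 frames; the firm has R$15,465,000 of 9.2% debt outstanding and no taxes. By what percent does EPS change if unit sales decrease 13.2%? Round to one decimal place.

Total contribution margin = 206,720 × R$26.83 = R$5,546,297.60.
EBIT = R$5,546,297.60 − R$1,940,000 = R$3,606,297.60.
Interest = R$1,422,780.00, so EBIT − I = R$2,183,517.60.
DCL = total CM / (EBIT − I) = R$5,546,297.60 / R$2,183,517.60 = 2.5401.
%ΔEPS = DCL × %ΔSales = 2.5401 × -13.2% = -33.5%.

-33.5%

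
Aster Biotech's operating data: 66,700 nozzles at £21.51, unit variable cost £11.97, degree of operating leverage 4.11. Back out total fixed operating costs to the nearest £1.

£481,496

Contribution at this volume is 66,700 × £9.54 = £636,318.00.
DOL = contribution / EBIT, so EBIT = £636,318.00 / 4.11 = £154,821.90.
And FC = contribution − EBIT = £636,318.00 − £154,821.90 = £481,496.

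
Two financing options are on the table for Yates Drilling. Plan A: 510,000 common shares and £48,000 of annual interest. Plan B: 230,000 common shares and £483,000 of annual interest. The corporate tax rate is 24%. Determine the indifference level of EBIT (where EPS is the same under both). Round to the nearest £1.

Set EPS_A = EPS_B: (EBIT − £48,000)(1 − 0.24) ÷ 510,000 = (EBIT − £483,000)(1 − 0.24) ÷ 230,000.
The (1 − t) factor cancels: (EBIT − 48,000) × 230,000 = (EBIT − 483,000) × 510,000.
Solving, EBIT = (483,000·510,000 − 48,000·230,000) / (510,000 − 230,000) = 235,290,000,000 / 280,000 = 840,321.43.

£840,321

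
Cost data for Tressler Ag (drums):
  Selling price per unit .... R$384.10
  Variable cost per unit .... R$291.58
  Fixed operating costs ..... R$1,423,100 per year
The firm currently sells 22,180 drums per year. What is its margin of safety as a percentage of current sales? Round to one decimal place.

Unit CM = price − variable cost = R$384.10 − R$291.58 = R$92.52. Break-even units = R$1,423,100 ÷ R$92.52 = 15,381.54; break-even revenue = 15,381.54 × R$384.10 = R$5,908,049.18.
Actual sales revenue = 22,180 × R$384.10 = R$8,519,338.00.
Margin of safety = (R$8,519,338.00 − R$5,908,049.18) ÷ R$8,519,338.00 = 30.7%.

30.7%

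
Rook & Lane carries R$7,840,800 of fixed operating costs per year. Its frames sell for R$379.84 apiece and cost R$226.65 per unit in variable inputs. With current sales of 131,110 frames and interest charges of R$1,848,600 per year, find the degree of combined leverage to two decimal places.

At 131,110 units, contribution = 131,110 × R$153.19 = R$20,084,740.90.
Operating income = contribution − fixed costs = R$20,084,740.90 − R$7,840,800 = R$12,243,940.90. Interest = R$1,848,600.00.
DOL = R$20,084,740.90 ÷ R$12,243,940.90 = 1.6404; DFL = R$12,243,940.90 ÷ R$10,395,340.90 = 1.1778.
Combined leverage = 1.6404 × 1.1778 = 1.9321.

1.93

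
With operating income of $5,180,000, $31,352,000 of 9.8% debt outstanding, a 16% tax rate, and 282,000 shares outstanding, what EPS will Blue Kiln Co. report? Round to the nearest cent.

$6.28

Pre-tax income = $5,180,000 − $3,072,496.00 = $2,107,504.00.
Net income = $2,107,504.00 × (1 − 0.16) = $1,770,303.36.
EPS = $1,770,303.36 ÷ 282,000 = $6.28.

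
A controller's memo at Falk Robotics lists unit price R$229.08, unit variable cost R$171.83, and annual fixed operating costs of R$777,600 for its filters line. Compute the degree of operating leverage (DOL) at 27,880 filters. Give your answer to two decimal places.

1.95

At 27,880 units, contribution = 27,880 × R$57.25 = R$1,596,130.00.
Operating income = contribution − fixed costs = R$1,596,130.00 − R$777,600 = R$818,530.00.
Degree of operating leverage = R$1,596,130.00 / R$818,530.00 = 1.9500.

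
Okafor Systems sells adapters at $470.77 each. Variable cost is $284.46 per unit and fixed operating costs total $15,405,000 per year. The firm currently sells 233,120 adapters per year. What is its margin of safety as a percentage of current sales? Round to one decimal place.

Each unit contributes $470.77 − $284.46 = $186.31. Break-even units = $15,405,000 ÷ $186.31 = 82,684.77; break-even revenue = 82,684.77 × $470.77 = $38,925,510.44.
Current sales = 233,120 × $470.77 = $109,745,902.40.
Margin of safety = ($109,745,902.40 − $38,925,510.44) ÷ $109,745,902.40 = 64.5%.

64.5%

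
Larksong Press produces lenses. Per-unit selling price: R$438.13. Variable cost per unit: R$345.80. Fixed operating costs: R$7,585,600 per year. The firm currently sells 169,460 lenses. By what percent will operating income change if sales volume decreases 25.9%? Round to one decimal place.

-50.3%

Total contribution margin = 169,460 × R$92.33 = R$15,646,241.80.
Subtracting fixed costs: EBIT = R$15,646,241.80 − R$7,585,600 = R$8,060,641.80.
So DOL = total CM / EBIT = R$15,646,241.80 / R$8,060,641.80 = 1.9411.
So EBIT moves 1.9411 × (-25.9%) = -50.3%.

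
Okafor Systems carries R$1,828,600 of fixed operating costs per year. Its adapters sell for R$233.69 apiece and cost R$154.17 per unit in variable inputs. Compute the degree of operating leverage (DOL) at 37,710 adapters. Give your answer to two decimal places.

Contribution at this volume is 37,710 × R$79.52 = R$2,998,699.20.
EBIT = R$2,998,699.20 − R$1,828,600 = R$1,170,099.20.
So DOL = total CM / EBIT = R$2,998,699.20 / R$1,170,099.20 = 2.5628.

2.56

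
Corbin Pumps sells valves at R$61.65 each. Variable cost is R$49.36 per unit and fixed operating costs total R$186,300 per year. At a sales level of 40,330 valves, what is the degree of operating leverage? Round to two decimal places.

1.60

At 40,330 units, contribution = 40,330 × R$12.29 = R$495,655.70.
Operating income = contribution − fixed costs = R$495,655.70 − R$186,300 = R$309,355.70.
DOL = contribution ÷ EBIT = R$495,655.70 ÷ R$309,355.70 = 1.6022.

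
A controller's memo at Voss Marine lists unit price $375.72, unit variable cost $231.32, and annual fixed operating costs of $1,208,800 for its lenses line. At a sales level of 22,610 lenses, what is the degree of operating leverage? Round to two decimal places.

1.59

Total contribution margin = 22,610 × $144.40 = $3,264,884.00.
Operating income = contribution − fixed costs = $3,264,884.00 − $1,208,800 = $2,056,084.00.
DOL = contribution ÷ EBIT = $3,264,884.00 ÷ $2,056,084.00 = 1.5879.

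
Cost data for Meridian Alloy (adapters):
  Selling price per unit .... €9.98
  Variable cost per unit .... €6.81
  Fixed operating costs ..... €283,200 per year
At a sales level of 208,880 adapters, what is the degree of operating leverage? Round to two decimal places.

1.75

At 208,880 units, contribution = 208,880 × €3.17 = €662,149.60.
Subtracting fixed costs: EBIT = €662,149.60 − €283,200 = €378,949.60.
So DOL = total CM / EBIT = €662,149.60 / €378,949.60 = 1.7473.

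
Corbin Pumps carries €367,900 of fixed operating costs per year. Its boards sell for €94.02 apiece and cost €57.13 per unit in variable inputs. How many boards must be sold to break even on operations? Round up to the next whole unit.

Each unit contributes €94.02 − €57.13 = €36.89.
Break-even Q = €367,900 / €36.89 = 9,972.89 → 9,973 boards.

9,973 boards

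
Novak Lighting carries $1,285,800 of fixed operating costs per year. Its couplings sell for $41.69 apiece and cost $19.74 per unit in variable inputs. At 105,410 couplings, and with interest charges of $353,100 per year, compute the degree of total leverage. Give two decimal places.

3.43

Contribution at this volume is 105,410 × $21.95 = $2,313,749.50.
Operating income = contribution − fixed costs = $2,313,749.50 − $1,285,800 = $1,027,949.50. Interest = $353,100.00, so EBIT − I = $674,849.50.
Degree of total leverage = total CM / (EBIT − interest) = $2,313,749.50 / $674,849.50 = 3.4285.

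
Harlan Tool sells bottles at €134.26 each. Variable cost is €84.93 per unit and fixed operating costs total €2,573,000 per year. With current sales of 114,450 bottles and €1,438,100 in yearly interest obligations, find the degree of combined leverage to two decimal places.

3.45

Contribution at this volume is 114,450 × €49.33 = €5,645,818.50.
Subtracting fixed costs: EBIT = €5,645,818.50 − €2,573,000 = €3,072,818.50. Interest = €1,438,100.00, so EBIT − I = €1,634,718.50.
Degree of total leverage = total CM / (EBIT − interest) = €5,645,818.50 / €1,634,718.50 = 3.4537.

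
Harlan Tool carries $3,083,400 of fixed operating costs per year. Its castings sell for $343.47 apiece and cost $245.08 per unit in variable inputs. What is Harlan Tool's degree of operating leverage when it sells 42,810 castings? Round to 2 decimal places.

Contribution at this volume is 42,810 × $98.39 = $4,212,075.90.
EBIT = $4,212,075.90 − $3,083,400 = $1,128,675.90.
Degree of operating leverage = $4,212,075.90 / $1,128,675.90 = 3.7319.

3.73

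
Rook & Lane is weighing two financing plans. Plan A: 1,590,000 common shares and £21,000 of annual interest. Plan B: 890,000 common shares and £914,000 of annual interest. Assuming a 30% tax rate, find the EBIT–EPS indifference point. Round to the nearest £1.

At indifference, (EBIT − 21,000)(1 − t)/1,590,000 = (EBIT − 914,000)(1 − t)/890,000.
Cancelling (1 − t) and cross-multiplying: 890,000·(EBIT − 21,000) = 1,590,000·(EBIT − 914,000).
EBIT × (1,590,000 − 890,000) = 914,000 × 1,590,000 − 21,000 × 890,000 = 1,434,570,000,000, so EBIT = 1,434,570,000,000 ÷ 700,000 = 2,049,385.71.

£2,049,386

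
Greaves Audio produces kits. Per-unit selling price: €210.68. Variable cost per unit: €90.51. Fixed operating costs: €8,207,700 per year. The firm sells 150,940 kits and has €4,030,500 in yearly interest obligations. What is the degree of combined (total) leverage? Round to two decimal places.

3.07

At 150,940 units, contribution = 150,940 × €120.17 = €18,138,459.80.
EBIT = €18,138,459.80 − €8,207,700 = €9,930,759.80. Interest = €4,030,500.00, so EBIT − I = €5,900,259.80.
Degree of total leverage = total CM / (EBIT − interest) = €18,138,459.80 / €5,900,259.80 = 3.0742.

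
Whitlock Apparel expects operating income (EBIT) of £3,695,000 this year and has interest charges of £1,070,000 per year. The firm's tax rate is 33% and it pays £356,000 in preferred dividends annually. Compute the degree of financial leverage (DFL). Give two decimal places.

1.76

Annual interest charges come to £1,070,000.00.
Preferred dividends grossed up pre-tax: £356,000 / (1 − 0.33) = £531,343.28.
DFL = EBIT ÷ [EBIT − I − D_p/(1−t)] = £3,695,000 ÷ [£3,695,000 − £1,070,000.00 − £531,343.28] = £3,695,000 ÷ £2,093,656.72 = 1.7649.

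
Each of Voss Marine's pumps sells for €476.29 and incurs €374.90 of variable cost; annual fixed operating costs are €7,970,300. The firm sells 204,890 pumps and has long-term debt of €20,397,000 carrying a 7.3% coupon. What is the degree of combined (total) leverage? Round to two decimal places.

1.84

At 204,890 units, contribution = 204,890 × €101.39 = €20,773,797.10.
EBIT = €20,773,797.10 − €7,970,300 = €12,803,497.10. Interest = €1,488,981.00.
DOL = €20,773,797.10 ÷ €12,803,497.10 = 1.6225; DFL = €12,803,497.10 ÷ €11,314,516.10 = 1.1316.
DCL = DOL × DFL = 1.6225 × 1.1316 = 1.8360.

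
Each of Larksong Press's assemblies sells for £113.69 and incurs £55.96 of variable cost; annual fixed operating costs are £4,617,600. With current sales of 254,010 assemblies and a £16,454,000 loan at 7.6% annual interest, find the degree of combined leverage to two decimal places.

1.67

At 254,010 units, contribution = 254,010 × £57.73 = £14,663,997.30.
Subtracting fixed costs: EBIT = £14,663,997.30 − £4,617,600 = £10,046,397.30. Interest = £1,250,504.00, so EBIT − I = £8,795,893.30.
DCL = contribution ÷ (EBIT − I) = £14,663,997.30 ÷ £8,795,893.30 = 1.6671.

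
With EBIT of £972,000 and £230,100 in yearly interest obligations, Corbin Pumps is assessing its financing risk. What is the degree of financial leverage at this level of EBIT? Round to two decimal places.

1.31

Interest = £230,100.00.
DFL = EBIT ÷ (EBIT − I) = £972,000 ÷ (£972,000 − £230,100.00) = £972,000 ÷ £741,900.00 = 1.3101.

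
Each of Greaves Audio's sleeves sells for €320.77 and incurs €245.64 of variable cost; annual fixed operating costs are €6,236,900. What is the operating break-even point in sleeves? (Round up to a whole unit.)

Each unit contributes €320.77 − €245.64 = €75.13.
Units to break even: €6,236,900 ÷ €75.13 = 83,014.77, rounded up to 83,015.

83,015 sleeves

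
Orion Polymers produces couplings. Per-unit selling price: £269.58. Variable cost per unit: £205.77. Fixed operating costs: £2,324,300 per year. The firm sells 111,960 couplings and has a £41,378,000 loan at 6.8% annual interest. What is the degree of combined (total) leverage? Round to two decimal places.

3.56

Total contribution margin = 111,960 × £63.81 = £7,144,167.60.
Operating income = contribution − fixed costs = £7,144,167.60 − £2,324,300 = £4,819,867.60. Interest = £2,813,704.00.
DOL = £7,144,167.60 ÷ £4,819,867.60 = 1.4822; DFL = £4,819,867.60 ÷ £2,006,163.60 = 2.4025.
DCL = DOL × DFL = 1.4822 × 2.4025 = 3.5610.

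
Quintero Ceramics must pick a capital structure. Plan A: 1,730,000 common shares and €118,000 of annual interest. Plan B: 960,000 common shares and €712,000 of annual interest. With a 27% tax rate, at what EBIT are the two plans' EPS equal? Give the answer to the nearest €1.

At indifference, (EBIT − 118,000)(1 − t)/1,730,000 = (EBIT − 712,000)(1 − t)/960,000.
The (1 − t) factor cancels: (EBIT − 118,000) × 960,000 = (EBIT − 712,000) × 1,730,000.
EBIT × (1,730,000 − 960,000) = 712,000 × 1,730,000 − 118,000 × 960,000 = 1,118,480,000,000, so EBIT = 1,118,480,000,000 ÷ 770,000 = 1,452,571.43.

€1,452,571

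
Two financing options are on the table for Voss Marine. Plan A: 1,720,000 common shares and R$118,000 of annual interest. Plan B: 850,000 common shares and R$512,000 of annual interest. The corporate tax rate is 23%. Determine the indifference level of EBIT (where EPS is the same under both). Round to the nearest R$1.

At indifference, (EBIT − 118,000)(1 − t)/1,720,000 = (EBIT − 512,000)(1 − t)/850,000.
Cancelling (1 − t) and cross-multiplying: 850,000·(EBIT − 118,000) = 1,720,000·(EBIT − 512,000).
Solving, EBIT = (512,000·1,720,000 − 118,000·850,000) / (1,720,000 − 850,000) = 780,340,000,000 / 870,000 = 896,942.53.

R$896,943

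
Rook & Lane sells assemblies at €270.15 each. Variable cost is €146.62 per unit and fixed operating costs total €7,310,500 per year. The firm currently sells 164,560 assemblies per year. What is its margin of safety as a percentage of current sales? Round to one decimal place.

Contribution margin per unit = €270.15 − €146.62 = €123.53. Break-even units = €7,310,500 ÷ €123.53 = 59,179.96; break-even revenue = 59,179.96 × €270.15 = €15,987,465.19.
Actual sales revenue = 164,560 × €270.15 = €44,455,884.00.
Margin of safety = (€44,455,884.00 − €15,987,465.19) ÷ €44,455,884.00 = 64.0%.

64.0%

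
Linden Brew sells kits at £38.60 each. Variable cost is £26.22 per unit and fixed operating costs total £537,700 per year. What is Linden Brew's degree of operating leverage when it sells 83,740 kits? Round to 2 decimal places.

Total contribution margin = 83,740 × £12.38 = £1,036,701.20.
Operating income = contribution − fixed costs = £1,036,701.20 − £537,700 = £499,001.20.
Degree of operating leverage = £1,036,701.20 / £499,001.20 = 2.0776.

2.08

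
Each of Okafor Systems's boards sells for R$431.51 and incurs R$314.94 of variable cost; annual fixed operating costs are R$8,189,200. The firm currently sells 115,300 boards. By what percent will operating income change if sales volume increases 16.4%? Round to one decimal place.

+42.0%

Contribution at this volume is 115,300 × R$116.57 = R$13,440,521.00.
Operating income = contribution − fixed costs = R$13,440,521.00 − R$8,189,200 = R$5,251,321.00.
DOL = contribution ÷ EBIT = R$13,440,521.00 ÷ R$5,251,321.00 = 2.5595.
Operating income changes by 2.5595 × +16.4% = +42.0%.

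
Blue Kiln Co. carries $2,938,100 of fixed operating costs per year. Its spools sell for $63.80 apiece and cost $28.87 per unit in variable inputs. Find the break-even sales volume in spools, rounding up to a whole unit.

84,114 spools

Each unit contributes $63.80 − $28.87 = $34.93.
Break-even Q = $2,938,100 / $34.93 = 84,113.94 → 84,114 spools.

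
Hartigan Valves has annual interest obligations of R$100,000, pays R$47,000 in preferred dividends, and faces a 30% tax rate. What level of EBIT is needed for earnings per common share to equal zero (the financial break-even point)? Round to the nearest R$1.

R$167,143

Grossing the preferred dividend up to pre-tax terms: R$47,000 / (1 − 0.30) = R$67,142.86.
EPS = 0 when EBIT covers interest plus the pre-tax preferred burden: R$100,000 + R$67,142.86 = R$167,142.86.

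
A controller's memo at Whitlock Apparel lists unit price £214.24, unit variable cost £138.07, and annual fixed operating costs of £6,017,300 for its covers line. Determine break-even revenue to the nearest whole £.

£16,924,594

CM per unit = £214.24 − £138.07 = £76.17; CM ratio = £76.17 / £214.24 = 0.3555.
Break-even sales = FC ÷ CM ratio = £6,017,300 × £214.24 / £76.17 = £16,924,594.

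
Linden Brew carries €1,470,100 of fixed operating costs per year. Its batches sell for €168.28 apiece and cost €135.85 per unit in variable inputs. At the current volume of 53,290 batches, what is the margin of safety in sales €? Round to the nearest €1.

€1,339,259

Each unit contributes €168.28 − €135.85 = €32.43. Break-even units = €1,470,100 ÷ €32.43 = 45,331.48; break-even revenue = 45,331.48 × €168.28 = €7,628,381.99.
Actual sales revenue = 53,290 × €168.28 = €8,967,641.20.
Margin of safety = €8,967,641.20 − €7,628,381.99 = €1,339,259.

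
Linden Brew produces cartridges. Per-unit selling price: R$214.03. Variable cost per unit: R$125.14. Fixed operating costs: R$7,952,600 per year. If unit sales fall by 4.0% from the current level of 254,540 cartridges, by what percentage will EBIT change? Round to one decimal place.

Contribution at this volume is 254,540 × R$88.89 = R$22,626,060.60.
EBIT = R$22,626,060.60 − R$7,952,600 = R$14,673,460.60.
Degree of operating leverage = R$22,626,060.60 / R$14,673,460.60 = 1.5420.
Operating income changes by 1.5420 × -4.0% = -6.2%.

-6.2%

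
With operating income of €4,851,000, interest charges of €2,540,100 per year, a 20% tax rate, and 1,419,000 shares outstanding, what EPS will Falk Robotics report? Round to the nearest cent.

Interest = €2,540,100.00, so EBT = €4,851,000 − €2,540,100.00 = €2,310,900.00.
Net income = €2,310,900.00 × (1 − 0.20) = €1,848,720.00.
Per share: €1,848,720.00 / 1,419,000 shares = €1.30.

€1.30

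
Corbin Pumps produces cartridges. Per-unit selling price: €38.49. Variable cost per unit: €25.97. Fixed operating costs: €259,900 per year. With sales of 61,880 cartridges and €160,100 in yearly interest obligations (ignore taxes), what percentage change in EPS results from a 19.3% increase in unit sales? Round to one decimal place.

+42.2%

Total contribution margin = 61,880 × €12.52 = €774,737.60.
EBIT = €774,737.60 − €259,900 = €514,837.60.
After interest of €160,100.00, pre-tax earnings = €354,737.60.
Degree of combined leverage = contribution ÷ (EBIT − I) = €774,737.60 ÷ €354,737.60 = 2.1840.
EPS therefore changes by 2.1840 × (+19.3%) = +42.2%.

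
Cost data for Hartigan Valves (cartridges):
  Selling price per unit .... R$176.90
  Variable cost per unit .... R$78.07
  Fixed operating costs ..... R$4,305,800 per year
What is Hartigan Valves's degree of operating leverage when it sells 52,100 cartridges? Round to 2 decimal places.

6.11

Contribution at this volume is 52,100 × R$98.83 = R$5,149,043.00.
Subtracting fixed costs: EBIT = R$5,149,043.00 − R$4,305,800 = R$843,243.00.
DOL = contribution ÷ EBIT = R$5,149,043.00 ÷ R$843,243.00 = 6.1062.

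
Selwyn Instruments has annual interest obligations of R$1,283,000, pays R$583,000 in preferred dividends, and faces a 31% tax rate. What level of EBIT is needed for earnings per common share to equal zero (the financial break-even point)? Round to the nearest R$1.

R$2,127,928

Preferred dividends are paid after tax, so their pre-tax equivalent is R$583,000 ÷ (1 − 0.31) = R$844,927.54.
Financial break-even EBIT = interest + D_p ÷ (1 − t) = R$1,283,000 + R$844,927.54 = R$2,127,927.54.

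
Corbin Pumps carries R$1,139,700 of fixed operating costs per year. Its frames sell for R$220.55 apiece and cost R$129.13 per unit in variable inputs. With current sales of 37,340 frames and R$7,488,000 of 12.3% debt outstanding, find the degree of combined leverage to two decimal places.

At 37,340 units, contribution = 37,340 × R$91.42 = R$3,413,622.80.
Operating income = contribution − fixed costs = R$3,413,622.80 − R$1,139,700 = R$2,273,922.80. Interest = R$921,024.00, so EBIT − I = R$1,352,898.80.
Degree of total leverage = total CM / (EBIT − interest) = R$3,413,622.80 / R$1,352,898.80 = 2.5232.

2.52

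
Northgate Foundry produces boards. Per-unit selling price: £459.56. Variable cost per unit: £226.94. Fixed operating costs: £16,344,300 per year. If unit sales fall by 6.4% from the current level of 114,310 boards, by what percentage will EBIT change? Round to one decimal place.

-16.6%

Total contribution margin = 114,310 × £232.62 = £26,590,792.20.
EBIT = £26,590,792.20 − £16,344,300 = £10,246,492.20.
DOL = contribution ÷ EBIT = £26,590,792.20 ÷ £10,246,492.20 = 2.5951.
%ΔEBIT = DOL × %ΔSales = 2.5951 × -6.4% = -16.6%.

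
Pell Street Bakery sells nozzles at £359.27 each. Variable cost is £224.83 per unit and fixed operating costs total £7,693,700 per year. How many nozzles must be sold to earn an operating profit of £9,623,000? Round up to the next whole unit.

Unit CM = price − variable cost = £359.27 − £224.83 = £134.44.
Need Q such that Q × £134.44 − £7,693,700 = £9,623,000, i.e. Q = £17,316,700 / £134.44 = 128,806.16 → 128,807.

128,807 nozzles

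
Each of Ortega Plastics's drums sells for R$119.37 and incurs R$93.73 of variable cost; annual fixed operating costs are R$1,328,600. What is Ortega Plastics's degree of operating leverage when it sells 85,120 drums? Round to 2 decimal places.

At 85,120 units, contribution = 85,120 × R$25.64 = R$2,182,476.80.
Operating income = contribution − fixed costs = R$2,182,476.80 − R$1,328,600 = R$853,876.80.
DOL = contribution ÷ EBIT = R$2,182,476.80 ÷ R$853,876.80 = 2.5560.

2.56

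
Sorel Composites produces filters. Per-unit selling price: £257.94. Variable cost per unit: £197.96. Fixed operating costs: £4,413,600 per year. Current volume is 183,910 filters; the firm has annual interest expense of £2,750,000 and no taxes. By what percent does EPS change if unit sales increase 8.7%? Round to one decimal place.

+24.8%

At 183,910 units, contribution = 183,910 × £59.98 = £11,030,921.80.
Subtracting fixed costs: EBIT = £11,030,921.80 − £4,413,600 = £6,617,321.80.
Interest = £2,750,000.00, so EBIT − I = £3,867,321.80.
DCL = total CM / (EBIT − I) = £11,030,921.80 / £3,867,321.80 = 2.8523.
EPS therefore changes by 2.8523 × (+8.7%) = +24.8%.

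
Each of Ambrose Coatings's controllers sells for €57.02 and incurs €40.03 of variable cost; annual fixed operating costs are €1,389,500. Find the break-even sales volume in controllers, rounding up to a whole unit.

Each unit contributes €57.02 − €40.03 = €16.99.
Units to break even: €1,389,500 ÷ €16.99 = 81,783.40, rounded up to 81,784.

81,784 controllers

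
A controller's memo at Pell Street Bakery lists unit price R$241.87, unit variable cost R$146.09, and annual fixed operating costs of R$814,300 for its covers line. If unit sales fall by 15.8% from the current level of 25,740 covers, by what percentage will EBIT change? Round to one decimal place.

-23.6%

At 25,740 units, contribution = 25,740 × R$95.78 = R$2,465,377.20.
Operating income = contribution − fixed costs = R$2,465,377.20 − R$814,300 = R$1,651,077.20.
Degree of operating leverage = R$2,465,377.20 / R$1,651,077.20 = 1.4932.
So EBIT moves 1.4932 × (-15.8%) = -23.6%.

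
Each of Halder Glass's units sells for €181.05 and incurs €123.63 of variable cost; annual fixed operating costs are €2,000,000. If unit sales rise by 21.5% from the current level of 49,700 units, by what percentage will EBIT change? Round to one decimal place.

+71.9%

Total contribution margin = 49,700 × €57.42 = €2,853,774.00.
Operating income = contribution − fixed costs = €2,853,774.00 − €2,000,000 = €853,774.00.
So DOL = total CM / EBIT = €2,853,774.00 / €853,774.00 = 3.3425.
%ΔEBIT = DOL × %ΔSales = 3.3425 × +21.5% = +71.9%.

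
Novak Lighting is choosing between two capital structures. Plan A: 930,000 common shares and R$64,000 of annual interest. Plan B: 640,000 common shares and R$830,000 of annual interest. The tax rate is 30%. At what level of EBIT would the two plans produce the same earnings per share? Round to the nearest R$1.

At indifference, (EBIT − 64,000)(1 − t)/930,000 = (EBIT − 830,000)(1 − t)/640,000.
The (1 − t) factor cancels: (EBIT − 64,000) × 640,000 = (EBIT − 830,000) × 930,000.
Solving, EBIT = (830,000·930,000 − 64,000·640,000) / (930,000 − 640,000) = 730,940,000,000 / 290,000 = 2,520,482.76.

R$2,520,483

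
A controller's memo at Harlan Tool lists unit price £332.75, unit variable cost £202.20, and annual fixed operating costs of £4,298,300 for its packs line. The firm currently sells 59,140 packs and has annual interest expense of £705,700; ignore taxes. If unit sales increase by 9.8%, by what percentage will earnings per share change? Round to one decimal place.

Total contribution margin = 59,140 × £130.55 = £7,720,727.00.
Subtracting fixed costs: EBIT = £7,720,727.00 − £4,298,300 = £3,422,427.00.
After interest of £705,700.00, pre-tax earnings = £2,716,727.00.
Degree of combined leverage = contribution ÷ (EBIT − I) = £7,720,727.00 ÷ £2,716,727.00 = 2.8419.
%ΔEPS = DCL × %ΔSales = 2.8419 × +9.8% = +27.9%.

+27.9%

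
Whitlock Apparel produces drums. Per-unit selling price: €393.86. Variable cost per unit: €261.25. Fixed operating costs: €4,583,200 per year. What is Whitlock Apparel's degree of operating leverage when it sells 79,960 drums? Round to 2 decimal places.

1.76

Total contribution margin = 79,960 × €132.61 = €10,603,495.60.
Subtracting fixed costs: EBIT = €10,603,495.60 − €4,583,200 = €6,020,295.60.
So DOL = total CM / EBIT = €10,603,495.60 / €6,020,295.60 = 1.7613.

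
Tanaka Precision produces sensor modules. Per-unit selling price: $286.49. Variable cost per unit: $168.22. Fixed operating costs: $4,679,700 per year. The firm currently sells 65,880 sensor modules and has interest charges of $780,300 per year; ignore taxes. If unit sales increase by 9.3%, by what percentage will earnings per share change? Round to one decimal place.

Contribution at this volume is 65,880 × $118.27 = $7,791,627.60.
Operating income = contribution − fixed costs = $7,791,627.60 − $4,679,700 = $3,111,927.60.
Interest = $780,300.00, so EBIT − I = $2,331,627.60.
DCL = total CM / (EBIT − I) = $7,791,627.60 / $2,331,627.60 = 3.3417.
%ΔEPS = DCL × %ΔSales = 3.3417 × +9.3% = +31.1%.

+31.1%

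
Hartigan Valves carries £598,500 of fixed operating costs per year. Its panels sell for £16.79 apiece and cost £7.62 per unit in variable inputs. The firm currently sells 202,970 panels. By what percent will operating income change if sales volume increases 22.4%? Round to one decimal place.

+33.0%

At 202,970 units, contribution = 202,970 × £9.17 = £1,861,234.90.
Operating income = contribution − fixed costs = £1,861,234.90 − £598,500 = £1,262,734.90.
Degree of operating leverage = £1,861,234.90 / £1,262,734.90 = 1.4740.
So EBIT moves 1.4740 × (+22.4%) = +33.0%.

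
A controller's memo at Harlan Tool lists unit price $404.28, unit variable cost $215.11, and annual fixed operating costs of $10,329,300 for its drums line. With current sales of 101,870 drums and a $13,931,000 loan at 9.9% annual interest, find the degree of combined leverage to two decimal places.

Total contribution margin = 101,870 × $189.17 = $19,270,747.90.
EBIT = $19,270,747.90 − $10,329,300 = $8,941,447.90. Interest = $1,379,169.00, so EBIT − I = $7,562,278.90.
Degree of total leverage = total CM / (EBIT − interest) = $19,270,747.90 / $7,562,278.90 = 2.5483.

2.55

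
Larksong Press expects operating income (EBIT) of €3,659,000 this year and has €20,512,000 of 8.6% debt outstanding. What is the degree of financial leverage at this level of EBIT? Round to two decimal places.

Annual interest charges come to €1,764,032.00.
DFL = EBIT ÷ (EBIT − I) = €3,659,000 ÷ (€3,659,000 − €1,764,032.00) = €3,659,000 ÷ €1,894,968.00 = 1.9309.

1.93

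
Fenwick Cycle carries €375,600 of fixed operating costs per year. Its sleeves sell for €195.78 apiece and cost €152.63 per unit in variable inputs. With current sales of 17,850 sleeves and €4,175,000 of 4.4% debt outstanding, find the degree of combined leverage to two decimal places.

Contribution at this volume is 17,850 × €43.15 = €770,227.50.
Subtracting fixed costs: EBIT = €770,227.50 − €375,600 = €394,627.50. Interest = €183,700.00.
DOL = €770,227.50 ÷ €394,627.50 = 1.9518; DFL = €394,627.50 ÷ €210,927.50 = 1.8709.
Combined leverage = 1.9518 × 1.8709 = 3.6516.

3.65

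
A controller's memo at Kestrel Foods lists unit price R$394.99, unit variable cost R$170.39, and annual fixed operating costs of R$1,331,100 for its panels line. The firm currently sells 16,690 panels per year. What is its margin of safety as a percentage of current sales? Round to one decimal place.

Unit CM = price − variable cost = R$394.99 − R$170.39 = R$224.60. Break-even units = R$1,331,100 ÷ R$224.60 = 5,926.54; break-even revenue = 5,926.54 × R$394.99 = R$2,340,922.48.
Actual sales revenue = 16,690 × R$394.99 = R$6,592,383.10.
Margin of safety = (R$6,592,383.10 − R$2,340,922.48) ÷ R$6,592,383.10 = 64.5%.

64.5%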